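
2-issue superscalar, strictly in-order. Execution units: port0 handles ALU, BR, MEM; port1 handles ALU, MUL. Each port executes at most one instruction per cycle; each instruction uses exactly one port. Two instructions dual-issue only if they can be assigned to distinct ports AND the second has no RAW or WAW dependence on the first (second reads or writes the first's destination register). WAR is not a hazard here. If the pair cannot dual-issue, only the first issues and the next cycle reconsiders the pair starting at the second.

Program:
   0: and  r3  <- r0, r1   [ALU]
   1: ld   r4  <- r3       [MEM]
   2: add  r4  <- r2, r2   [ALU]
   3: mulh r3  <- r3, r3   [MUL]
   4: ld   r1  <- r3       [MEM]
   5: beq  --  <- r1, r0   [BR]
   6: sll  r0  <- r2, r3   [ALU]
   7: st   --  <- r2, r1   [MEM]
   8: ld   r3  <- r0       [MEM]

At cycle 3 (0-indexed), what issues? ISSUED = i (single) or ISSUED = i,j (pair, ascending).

ISSUED = 4

c0: i0 and  RAW r3
c1: i1 ld  WAW r4
c2: i2/i3 add/mulh  dual
c3: i4 ld  no-port MEM/BR
c4: i5/i6 beq/sll  dual
c5: i7 st  no-port MEM/MEM
c6: i8 ld  tail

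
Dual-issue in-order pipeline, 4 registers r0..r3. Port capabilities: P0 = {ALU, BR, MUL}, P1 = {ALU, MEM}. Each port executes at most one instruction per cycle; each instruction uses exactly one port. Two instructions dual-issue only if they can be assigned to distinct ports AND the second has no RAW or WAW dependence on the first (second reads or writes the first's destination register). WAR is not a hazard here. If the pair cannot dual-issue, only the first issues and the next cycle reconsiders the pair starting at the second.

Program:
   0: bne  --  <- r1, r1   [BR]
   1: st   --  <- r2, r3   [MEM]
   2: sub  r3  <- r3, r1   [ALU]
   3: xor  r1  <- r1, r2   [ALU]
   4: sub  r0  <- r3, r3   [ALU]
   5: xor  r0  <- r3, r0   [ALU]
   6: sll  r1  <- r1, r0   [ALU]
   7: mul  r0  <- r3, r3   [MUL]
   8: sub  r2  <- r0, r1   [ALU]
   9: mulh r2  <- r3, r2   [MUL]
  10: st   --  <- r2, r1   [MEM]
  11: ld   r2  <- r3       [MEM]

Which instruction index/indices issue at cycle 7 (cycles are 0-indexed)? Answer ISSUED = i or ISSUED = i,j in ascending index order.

ISSUED = 10

  cy0 -> i0,i1 (bne;st) 2-wide
  cy1 -> i2,i3 (sub;xor) 2-wide
  cy2 -> i4 (sub) RAW+WAW r0
  cy3 -> i5 (xor) RAW r0
  cy4 -> i6,i7 (sll;mul) 2-wide
  cy5 -> i8 (sub) RAW+WAW r2
  cy6 -> i9 (mulh) RAW r2
  cy7 -> i10 (st) no-port MEM/MEM
  cy8 -> i11 (ld) tail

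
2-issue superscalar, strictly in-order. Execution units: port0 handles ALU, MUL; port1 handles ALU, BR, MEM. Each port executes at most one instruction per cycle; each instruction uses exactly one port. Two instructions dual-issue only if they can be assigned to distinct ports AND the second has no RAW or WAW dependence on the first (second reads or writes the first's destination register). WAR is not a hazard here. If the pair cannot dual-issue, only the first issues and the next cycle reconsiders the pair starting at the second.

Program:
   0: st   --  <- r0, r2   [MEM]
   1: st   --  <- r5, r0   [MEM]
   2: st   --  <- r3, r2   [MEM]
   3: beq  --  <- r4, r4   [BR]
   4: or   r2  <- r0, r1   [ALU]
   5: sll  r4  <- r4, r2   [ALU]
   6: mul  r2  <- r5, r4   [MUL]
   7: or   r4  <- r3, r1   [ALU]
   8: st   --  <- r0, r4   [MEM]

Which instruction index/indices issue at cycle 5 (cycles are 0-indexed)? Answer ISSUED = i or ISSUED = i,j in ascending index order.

t=0 i0:st.MEM ; no-port MEM/MEM
t=1 i1:st.MEM ; no-port MEM/MEM
t=2 i2:st.MEM ; no-port MEM/BR
t=3 i3/i4:beq.BR;or.ALU ; pair
t=4 i5:sll.ALU ; RAW r4
t=5 i6/i7:mul.MUL;or.ALU ; pair
t=6 i8:st.MEM ; tail

ISSUED = 6,7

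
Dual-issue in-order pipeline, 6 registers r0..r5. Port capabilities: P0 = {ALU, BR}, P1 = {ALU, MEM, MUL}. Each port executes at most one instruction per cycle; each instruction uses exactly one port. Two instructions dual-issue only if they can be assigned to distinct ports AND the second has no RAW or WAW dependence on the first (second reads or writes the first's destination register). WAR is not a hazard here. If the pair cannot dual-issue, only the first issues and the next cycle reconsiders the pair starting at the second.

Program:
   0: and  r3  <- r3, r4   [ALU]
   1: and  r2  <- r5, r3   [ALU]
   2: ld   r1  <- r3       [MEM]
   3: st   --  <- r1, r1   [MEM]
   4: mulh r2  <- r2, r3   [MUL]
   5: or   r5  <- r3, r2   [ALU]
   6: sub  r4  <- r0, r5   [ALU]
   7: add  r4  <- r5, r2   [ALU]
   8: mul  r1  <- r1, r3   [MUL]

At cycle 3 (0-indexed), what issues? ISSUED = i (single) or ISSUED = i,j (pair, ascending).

ISSUED = 4

c0: i0 and.ALU  RAW r3
c1: i1&i2 and.ALU/ld.MEM  2-wide
c2: i3 st.MEM  no-port MEM/MUL
c3: i4 mulh.MUL  RAW r2
c4: i5 or.ALU  RAW r5
c5: i6 sub.ALU  WAW r4
c6: i7&i8 add.ALU/mul.MUL  2-wide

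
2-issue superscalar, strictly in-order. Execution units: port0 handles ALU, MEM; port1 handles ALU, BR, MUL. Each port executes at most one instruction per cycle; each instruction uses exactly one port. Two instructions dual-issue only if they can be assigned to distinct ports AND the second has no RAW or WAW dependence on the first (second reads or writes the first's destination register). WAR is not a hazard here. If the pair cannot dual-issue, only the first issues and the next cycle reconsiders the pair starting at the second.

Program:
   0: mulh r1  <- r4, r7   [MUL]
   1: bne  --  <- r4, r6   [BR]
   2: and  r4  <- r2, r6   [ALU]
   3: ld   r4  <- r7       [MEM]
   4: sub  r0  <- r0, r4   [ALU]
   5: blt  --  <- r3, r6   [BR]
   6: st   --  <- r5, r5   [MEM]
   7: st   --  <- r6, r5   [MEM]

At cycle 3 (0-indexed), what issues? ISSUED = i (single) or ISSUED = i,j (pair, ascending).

0. mulh.MUL @i0  | no-port MUL/BR
1. bne.BR/and.ALU @i1,i2  | 2-wide
2. ld.MEM @i3  | RAW r4
3. sub.ALU/blt.BR @i4,i5  | 2-wide
4. st.MEM @i6  | no-port MEM/MEM
5. st.MEM @i7  | tail

ISSUED = 4,5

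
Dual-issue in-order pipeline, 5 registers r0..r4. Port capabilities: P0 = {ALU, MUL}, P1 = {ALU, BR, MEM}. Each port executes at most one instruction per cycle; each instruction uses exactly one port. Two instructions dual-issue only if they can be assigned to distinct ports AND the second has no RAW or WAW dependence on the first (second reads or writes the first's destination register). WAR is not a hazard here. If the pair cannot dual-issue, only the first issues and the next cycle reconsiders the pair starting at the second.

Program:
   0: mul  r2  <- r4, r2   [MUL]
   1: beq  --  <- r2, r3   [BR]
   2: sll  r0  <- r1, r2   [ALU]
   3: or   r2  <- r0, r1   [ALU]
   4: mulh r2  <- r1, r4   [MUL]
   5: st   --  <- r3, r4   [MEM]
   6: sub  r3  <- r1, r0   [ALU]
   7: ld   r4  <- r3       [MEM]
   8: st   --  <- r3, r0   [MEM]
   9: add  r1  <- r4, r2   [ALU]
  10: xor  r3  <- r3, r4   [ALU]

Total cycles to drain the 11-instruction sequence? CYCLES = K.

CYCLES = 8

[0] i0  mul.MUL  -- RAW r2
[1] i1&i2  beq.BR;sll.ALU  -- pair
[2] i3  or.ALU  -- WAW r2
[3] i4&i5  mulh.MUL;st.MEM  -- pair
[4] i6  sub.ALU  -- RAW r3
[5] i7  ld.MEM  -- no-port MEM/MEM
[6] i8&i9  st.MEM;add.ALU  -- pair
[7] i10  xor.ALU  -- tail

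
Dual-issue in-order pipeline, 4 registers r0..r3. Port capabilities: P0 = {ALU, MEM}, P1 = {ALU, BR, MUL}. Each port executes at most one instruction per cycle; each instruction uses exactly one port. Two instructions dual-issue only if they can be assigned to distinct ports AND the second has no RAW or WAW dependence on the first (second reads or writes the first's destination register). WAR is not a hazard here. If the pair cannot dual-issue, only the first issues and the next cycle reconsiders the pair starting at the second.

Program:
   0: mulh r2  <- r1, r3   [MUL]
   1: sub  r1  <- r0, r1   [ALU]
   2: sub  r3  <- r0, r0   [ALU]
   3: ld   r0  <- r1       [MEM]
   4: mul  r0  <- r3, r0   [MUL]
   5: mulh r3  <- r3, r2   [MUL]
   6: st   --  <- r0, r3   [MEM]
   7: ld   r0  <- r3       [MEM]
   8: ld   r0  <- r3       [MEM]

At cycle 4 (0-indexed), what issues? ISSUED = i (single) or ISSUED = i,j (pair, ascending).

[0] i0+i1  mulh;sub  -- dual
[1] i2+i3  sub;ld  -- dual
[2] i4  mul  -- no-port MUL/MUL
[3] i5  mulh  -- RAW r3
[4] i6  st  -- no-port MEM/MEM
[5] i7  ld  -- no-port MEM/MEM
[6] i8  ld  -- tail

ISSUED = 6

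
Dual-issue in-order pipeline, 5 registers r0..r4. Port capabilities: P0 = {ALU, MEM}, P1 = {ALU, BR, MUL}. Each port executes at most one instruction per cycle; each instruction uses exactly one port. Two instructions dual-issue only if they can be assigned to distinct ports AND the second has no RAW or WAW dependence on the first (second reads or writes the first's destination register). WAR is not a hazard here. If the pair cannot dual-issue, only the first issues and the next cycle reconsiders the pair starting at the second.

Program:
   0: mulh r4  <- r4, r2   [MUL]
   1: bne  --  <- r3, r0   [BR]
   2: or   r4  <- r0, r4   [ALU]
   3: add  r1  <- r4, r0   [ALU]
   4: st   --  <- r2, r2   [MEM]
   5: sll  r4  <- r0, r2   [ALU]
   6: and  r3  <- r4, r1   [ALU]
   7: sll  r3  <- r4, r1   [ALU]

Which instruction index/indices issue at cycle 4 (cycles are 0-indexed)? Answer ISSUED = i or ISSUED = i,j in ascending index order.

c0: i0 mulh  no-port MUL/BR
c1: i1,i2 bne+or  pair
c2: i3,i4 add+st  pair
c3: i5 sll  RAW r4
c4: i6 and  WAW r3
c5: i7 sll  tail

ISSUED = 6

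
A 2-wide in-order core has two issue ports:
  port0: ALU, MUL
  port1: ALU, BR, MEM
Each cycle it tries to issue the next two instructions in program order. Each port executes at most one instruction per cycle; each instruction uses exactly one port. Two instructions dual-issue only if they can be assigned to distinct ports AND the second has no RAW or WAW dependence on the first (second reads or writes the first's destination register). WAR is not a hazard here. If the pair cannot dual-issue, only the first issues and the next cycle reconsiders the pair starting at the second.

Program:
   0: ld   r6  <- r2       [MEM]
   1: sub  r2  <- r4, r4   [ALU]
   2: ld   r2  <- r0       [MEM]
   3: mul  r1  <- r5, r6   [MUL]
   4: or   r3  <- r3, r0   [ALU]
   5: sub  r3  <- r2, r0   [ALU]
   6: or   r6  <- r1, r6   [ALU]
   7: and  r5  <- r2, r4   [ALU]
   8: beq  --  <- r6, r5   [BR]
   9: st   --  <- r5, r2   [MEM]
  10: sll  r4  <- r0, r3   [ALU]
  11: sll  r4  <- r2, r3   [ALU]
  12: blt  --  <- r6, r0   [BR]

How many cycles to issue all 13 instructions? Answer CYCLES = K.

CYCLES = 8

0. ld.MEM/sub.ALU @i0&i1  | 2-wide
1. ld.MEM/mul.MUL @i2&i3  | 2-wide
2. or.ALU @i4  | WAW r3
3. sub.ALU/or.ALU @i5&i6  | 2-wide
4. and.ALU @i7  | RAW r5
5. beq.BR @i8  | no-port BR/MEM
6. st.MEM/sll.ALU @i9&i10  | 2-wide
7. sll.ALU/blt.BR @i11&i12  | 2-wide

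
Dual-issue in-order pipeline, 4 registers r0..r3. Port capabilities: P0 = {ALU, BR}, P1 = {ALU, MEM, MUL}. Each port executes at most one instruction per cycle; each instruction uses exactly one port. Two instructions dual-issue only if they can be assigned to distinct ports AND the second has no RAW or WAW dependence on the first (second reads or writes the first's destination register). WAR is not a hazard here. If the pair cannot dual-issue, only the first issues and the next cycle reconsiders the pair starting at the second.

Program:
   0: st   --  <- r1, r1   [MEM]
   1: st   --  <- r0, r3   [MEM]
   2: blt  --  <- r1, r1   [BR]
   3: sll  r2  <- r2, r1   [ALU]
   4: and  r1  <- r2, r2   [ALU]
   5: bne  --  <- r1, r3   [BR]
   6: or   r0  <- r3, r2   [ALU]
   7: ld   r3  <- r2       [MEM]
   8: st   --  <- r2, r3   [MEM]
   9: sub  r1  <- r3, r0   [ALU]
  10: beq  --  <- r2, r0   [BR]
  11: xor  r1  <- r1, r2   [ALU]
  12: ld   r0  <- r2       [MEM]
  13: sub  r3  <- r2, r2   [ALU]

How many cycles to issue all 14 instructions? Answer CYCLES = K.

CYCLES = 9

#0 head=0: st i0 no-port MEM/MEM
#1 head=1: st;blt i1,i2 pair
#2 head=3: sll i3 RAW r2
#3 head=4: and i4 RAW r1
#4 head=5: bne;or i5,i6 pair
#5 head=7: ld i7 no-port MEM/MEM
#6 head=8: st;sub i8,i9 pair
#7 head=10: beq;xor i10,i11 pair
#8 head=12: ld;sub i12,i13 pair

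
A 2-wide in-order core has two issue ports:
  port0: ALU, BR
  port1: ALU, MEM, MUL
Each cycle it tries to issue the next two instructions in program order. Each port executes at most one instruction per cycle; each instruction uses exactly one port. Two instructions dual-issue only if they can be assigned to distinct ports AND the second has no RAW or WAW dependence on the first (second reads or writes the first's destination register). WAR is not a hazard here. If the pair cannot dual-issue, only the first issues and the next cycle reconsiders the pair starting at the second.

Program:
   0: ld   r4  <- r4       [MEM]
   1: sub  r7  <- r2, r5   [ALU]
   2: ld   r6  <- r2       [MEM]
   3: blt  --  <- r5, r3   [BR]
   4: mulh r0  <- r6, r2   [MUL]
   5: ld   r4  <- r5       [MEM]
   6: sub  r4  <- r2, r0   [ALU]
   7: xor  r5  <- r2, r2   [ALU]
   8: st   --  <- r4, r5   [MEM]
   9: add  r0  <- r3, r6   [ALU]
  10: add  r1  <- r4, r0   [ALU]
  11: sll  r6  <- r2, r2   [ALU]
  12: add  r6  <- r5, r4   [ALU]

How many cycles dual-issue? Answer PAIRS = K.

#0 head=0: ld;sub i0,i1 2-wide
#1 head=2: ld;blt i2,i3 2-wide
#2 head=4: mulh i4 no-port MUL/MEM
#3 head=5: ld i5 WAW r4
#4 head=6: sub;xor i6,i7 2-wide
#5 head=8: st;add i8,i9 2-wide
#6 head=10: add;sll i10,i11 2-wide
#7 head=12: add i12 tail

PAIRS = 5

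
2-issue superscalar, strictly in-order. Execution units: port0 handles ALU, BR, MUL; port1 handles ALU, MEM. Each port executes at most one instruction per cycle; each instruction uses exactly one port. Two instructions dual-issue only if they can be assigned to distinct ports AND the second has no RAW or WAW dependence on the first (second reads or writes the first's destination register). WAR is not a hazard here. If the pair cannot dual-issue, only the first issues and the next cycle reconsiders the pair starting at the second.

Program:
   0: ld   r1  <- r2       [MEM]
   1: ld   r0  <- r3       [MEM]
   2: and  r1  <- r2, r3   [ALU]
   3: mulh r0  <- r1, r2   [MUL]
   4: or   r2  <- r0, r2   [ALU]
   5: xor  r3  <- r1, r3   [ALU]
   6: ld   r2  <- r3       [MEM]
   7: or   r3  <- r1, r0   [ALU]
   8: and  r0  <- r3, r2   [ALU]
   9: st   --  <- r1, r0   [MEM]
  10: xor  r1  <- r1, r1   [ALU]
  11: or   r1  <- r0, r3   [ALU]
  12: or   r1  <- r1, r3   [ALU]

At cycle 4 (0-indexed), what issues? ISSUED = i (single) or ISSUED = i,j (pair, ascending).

ISSUED = 6,7

[0] i0  ld  -- no-port MEM/MEM
[1] i1,i2  ld;and  -- pair
[2] i3  mulh  -- RAW r0
[3] i4,i5  or;xor  -- pair
[4] i6,i7  ld;or  -- pair
[5] i8  and  -- RAW r0
[6] i9,i10  st;xor  -- pair
[7] i11  or  -- RAW+WAW r1
[8] i12  or  -- tail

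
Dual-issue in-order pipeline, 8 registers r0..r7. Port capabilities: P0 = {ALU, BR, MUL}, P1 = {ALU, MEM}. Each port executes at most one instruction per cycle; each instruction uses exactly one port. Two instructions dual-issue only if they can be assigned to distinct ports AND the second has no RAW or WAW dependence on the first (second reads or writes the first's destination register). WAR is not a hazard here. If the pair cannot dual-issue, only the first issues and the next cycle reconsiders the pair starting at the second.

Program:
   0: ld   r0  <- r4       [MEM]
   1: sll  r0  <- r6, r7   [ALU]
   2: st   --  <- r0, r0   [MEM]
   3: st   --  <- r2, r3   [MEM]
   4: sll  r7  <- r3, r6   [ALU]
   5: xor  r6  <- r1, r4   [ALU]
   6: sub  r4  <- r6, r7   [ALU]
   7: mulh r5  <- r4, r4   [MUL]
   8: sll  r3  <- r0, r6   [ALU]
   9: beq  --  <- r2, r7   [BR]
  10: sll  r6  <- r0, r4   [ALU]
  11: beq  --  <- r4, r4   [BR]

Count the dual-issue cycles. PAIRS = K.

  cy0 -> i0 (ld) WAW r0
  cy1 -> i1 (sll) RAW r0
  cy2 -> i2 (st) no-port MEM/MEM
  cy3 -> i3/i4 (st sll) dual
  cy4 -> i5 (xor) RAW r6
  cy5 -> i6 (sub) RAW r4
  cy6 -> i7/i8 (mulh sll) dual
  cy7 -> i9/i10 (beq sll) dual
  cy8 -> i11 (beq) tail

PAIRS = 3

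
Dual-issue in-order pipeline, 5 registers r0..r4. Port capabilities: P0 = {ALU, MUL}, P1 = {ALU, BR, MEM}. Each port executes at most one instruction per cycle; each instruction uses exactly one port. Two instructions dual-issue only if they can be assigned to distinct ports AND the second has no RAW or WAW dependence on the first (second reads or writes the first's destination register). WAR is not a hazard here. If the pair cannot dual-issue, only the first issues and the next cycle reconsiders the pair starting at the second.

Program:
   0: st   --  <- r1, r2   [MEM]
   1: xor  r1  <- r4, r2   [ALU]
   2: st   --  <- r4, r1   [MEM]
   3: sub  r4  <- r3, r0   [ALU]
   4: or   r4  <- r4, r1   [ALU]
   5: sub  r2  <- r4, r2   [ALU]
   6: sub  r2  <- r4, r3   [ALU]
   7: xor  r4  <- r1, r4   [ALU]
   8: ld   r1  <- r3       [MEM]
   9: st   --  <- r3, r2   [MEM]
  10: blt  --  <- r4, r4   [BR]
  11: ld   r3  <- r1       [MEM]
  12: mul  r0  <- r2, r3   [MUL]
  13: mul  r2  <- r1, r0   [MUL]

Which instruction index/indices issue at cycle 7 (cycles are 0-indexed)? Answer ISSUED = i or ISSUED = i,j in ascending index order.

0. st/xor @i0+i1  | pair
1. st/sub @i2+i3  | pair
2. or @i4  | RAW r4
3. sub @i5  | WAW r2
4. sub/xor @i6+i7  | pair
5. ld @i8  | no-port MEM/MEM
6. st @i9  | no-port MEM/BR
7. blt @i10  | no-port BR/MEM
8. ld @i11  | RAW r3
9. mul @i12  | no-port MUL/MUL
10. mul @i13  | tail

ISSUED = 10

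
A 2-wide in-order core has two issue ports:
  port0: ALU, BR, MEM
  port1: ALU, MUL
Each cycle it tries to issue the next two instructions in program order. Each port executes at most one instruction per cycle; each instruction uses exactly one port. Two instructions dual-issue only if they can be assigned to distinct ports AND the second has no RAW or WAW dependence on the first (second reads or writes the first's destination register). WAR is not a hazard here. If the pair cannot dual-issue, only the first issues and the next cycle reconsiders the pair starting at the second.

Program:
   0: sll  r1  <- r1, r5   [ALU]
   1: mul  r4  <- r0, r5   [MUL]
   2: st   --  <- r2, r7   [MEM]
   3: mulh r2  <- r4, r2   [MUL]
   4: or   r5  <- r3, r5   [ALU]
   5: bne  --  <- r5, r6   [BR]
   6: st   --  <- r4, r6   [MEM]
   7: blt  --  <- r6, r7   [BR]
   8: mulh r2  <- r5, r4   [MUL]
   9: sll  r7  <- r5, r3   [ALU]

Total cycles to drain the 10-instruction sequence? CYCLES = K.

  cy0 -> i0,i1 (sll/mul) 2-wide
  cy1 -> i2,i3 (st/mulh) 2-wide
  cy2 -> i4 (or) RAW r5
  cy3 -> i5 (bne) no-port BR/MEM
  cy4 -> i6 (st) no-port MEM/BR
  cy5 -> i7,i8 (blt/mulh) 2-wide
  cy6 -> i9 (sll) tail

CYCLES = 7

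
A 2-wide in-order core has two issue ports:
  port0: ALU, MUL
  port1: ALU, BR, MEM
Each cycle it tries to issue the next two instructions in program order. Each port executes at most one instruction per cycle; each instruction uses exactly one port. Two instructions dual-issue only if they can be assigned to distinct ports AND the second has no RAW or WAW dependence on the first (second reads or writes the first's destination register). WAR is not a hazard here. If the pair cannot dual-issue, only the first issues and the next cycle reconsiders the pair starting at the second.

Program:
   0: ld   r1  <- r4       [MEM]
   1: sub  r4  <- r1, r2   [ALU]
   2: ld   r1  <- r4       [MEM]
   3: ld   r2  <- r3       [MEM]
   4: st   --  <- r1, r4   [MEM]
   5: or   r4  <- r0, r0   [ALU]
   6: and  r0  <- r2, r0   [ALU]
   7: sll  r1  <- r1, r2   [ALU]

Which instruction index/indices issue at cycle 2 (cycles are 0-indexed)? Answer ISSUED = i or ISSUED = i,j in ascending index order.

  cy0 -> i0 (ld.MEM) RAW r1
  cy1 -> i1 (sub.ALU) RAW r4
  cy2 -> i2 (ld.MEM) no-port MEM/MEM
  cy3 -> i3 (ld.MEM) no-port MEM/MEM
  cy4 -> i4&i5 (st.MEM;or.ALU) pair
  cy5 -> i6&i7 (and.ALU;sll.ALU) pair

ISSUED = 2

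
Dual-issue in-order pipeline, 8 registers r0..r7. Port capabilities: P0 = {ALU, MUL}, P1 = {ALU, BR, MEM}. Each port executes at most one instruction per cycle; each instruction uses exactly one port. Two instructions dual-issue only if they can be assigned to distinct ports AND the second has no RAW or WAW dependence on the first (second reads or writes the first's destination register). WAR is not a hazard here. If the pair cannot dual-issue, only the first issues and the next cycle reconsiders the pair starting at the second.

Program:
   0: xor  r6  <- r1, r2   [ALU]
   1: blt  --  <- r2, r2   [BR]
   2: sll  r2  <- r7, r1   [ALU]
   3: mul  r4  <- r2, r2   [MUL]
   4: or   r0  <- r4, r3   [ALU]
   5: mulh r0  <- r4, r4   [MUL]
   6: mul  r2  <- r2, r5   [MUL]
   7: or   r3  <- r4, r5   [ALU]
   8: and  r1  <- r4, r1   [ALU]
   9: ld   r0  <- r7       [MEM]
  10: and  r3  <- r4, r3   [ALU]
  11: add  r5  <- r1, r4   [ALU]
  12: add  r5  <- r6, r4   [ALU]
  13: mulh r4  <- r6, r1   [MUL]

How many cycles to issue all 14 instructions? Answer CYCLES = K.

CYCLES = 9

[0] i0/i1  xor/blt  -- 2-wide
[1] i2  sll  -- RAW r2
[2] i3  mul  -- RAW r4
[3] i4  or  -- WAW r0
[4] i5  mulh  -- no-port MUL/MUL
[5] i6/i7  mul/or  -- 2-wide
[6] i8/i9  and/ld  -- 2-wide
[7] i10/i11  and/add  -- 2-wide
[8] i12/i13  add/mulh  -- 2-wide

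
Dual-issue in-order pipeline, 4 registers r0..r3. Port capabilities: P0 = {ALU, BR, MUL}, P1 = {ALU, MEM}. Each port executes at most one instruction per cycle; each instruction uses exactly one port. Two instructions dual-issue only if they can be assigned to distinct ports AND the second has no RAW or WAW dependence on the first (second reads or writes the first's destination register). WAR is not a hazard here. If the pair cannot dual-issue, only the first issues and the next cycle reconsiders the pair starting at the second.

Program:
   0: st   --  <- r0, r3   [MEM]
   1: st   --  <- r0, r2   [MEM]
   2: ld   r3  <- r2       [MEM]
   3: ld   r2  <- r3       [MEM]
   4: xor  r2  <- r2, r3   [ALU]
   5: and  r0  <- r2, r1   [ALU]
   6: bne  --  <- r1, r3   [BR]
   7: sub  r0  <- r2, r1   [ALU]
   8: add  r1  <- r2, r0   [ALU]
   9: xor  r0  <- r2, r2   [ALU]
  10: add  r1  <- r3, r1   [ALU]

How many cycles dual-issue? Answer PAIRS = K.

PAIRS = 2

  cy0 -> i0 (st) no-port MEM/MEM
  cy1 -> i1 (st) no-port MEM/MEM
  cy2 -> i2 (ld) no-port MEM/MEM
  cy3 -> i3 (ld) RAW+WAW r2
  cy4 -> i4 (xor) RAW r2
  cy5 -> i5&i6 (and/bne) pair
  cy6 -> i7 (sub) RAW r0
  cy7 -> i8&i9 (add/xor) pair
  cy8 -> i10 (add) tail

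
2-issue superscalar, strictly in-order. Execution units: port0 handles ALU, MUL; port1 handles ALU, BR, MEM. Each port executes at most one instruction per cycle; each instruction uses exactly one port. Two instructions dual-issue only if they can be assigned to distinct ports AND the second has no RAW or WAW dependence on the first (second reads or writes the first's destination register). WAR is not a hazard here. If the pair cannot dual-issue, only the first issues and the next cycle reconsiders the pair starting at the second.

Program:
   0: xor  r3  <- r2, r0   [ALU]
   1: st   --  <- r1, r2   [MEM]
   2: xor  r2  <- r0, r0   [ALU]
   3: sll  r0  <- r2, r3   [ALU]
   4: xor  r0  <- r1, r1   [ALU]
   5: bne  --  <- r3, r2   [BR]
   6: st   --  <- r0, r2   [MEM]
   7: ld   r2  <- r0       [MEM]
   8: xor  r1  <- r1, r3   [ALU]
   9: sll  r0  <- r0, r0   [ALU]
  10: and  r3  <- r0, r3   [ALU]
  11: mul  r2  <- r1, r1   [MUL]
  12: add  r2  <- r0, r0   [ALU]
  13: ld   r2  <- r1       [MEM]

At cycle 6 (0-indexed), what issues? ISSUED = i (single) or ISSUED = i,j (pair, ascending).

0. xor.ALU st.MEM @i0+i1  | 2-wide
1. xor.ALU @i2  | RAW r2
2. sll.ALU @i3  | WAW r0
3. xor.ALU bne.BR @i4+i5  | 2-wide
4. st.MEM @i6  | no-port MEM/MEM
5. ld.MEM xor.ALU @i7+i8  | 2-wide
6. sll.ALU @i9  | RAW r0
7. and.ALU mul.MUL @i10+i11  | 2-wide
8. add.ALU @i12  | WAW r2
9. ld.MEM @i13  | tail

ISSUED = 9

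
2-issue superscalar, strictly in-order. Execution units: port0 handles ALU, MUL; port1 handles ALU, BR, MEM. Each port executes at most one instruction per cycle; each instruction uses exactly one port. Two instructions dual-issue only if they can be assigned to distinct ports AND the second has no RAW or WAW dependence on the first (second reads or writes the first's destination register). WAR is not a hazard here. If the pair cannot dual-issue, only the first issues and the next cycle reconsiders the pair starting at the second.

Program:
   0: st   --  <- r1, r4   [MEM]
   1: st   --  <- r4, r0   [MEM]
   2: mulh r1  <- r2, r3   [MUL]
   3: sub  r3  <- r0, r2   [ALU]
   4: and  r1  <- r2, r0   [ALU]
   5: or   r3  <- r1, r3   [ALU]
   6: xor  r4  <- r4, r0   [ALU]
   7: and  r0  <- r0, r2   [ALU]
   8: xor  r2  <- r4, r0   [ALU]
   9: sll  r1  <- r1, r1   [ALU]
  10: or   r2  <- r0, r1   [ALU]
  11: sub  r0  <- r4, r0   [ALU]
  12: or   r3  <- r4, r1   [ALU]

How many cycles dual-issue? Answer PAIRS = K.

0. st.MEM @i0  | no-port MEM/MEM
1. st.MEM+mulh.MUL @i1&i2  | dual
2. sub.ALU+and.ALU @i3&i4  | dual
3. or.ALU+xor.ALU @i5&i6  | dual
4. and.ALU @i7  | RAW r0
5. xor.ALU+sll.ALU @i8&i9  | dual
6. or.ALU+sub.ALU @i10&i11  | dual
7. or.ALU @i12  | tail

PAIRS = 5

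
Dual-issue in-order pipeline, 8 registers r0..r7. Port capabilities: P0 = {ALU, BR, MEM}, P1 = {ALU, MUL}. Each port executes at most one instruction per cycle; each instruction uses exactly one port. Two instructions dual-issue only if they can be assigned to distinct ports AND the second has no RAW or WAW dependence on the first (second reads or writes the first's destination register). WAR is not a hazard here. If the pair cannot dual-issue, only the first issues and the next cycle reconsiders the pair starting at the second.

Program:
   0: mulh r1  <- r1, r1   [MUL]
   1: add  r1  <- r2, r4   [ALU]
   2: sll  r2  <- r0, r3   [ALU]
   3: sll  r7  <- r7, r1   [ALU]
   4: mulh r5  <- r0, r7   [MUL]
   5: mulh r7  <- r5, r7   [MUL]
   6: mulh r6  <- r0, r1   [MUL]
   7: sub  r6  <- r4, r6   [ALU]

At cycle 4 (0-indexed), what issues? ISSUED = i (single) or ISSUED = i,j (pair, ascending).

c0: i0 mulh  WAW r1
c1: i1,i2 add+sll  dual
c2: i3 sll  RAW r7
c3: i4 mulh  no-port MUL/MUL
c4: i5 mulh  no-port MUL/MUL
c5: i6 mulh  RAW+WAW r6
c6: i7 sub  tail

ISSUED = 5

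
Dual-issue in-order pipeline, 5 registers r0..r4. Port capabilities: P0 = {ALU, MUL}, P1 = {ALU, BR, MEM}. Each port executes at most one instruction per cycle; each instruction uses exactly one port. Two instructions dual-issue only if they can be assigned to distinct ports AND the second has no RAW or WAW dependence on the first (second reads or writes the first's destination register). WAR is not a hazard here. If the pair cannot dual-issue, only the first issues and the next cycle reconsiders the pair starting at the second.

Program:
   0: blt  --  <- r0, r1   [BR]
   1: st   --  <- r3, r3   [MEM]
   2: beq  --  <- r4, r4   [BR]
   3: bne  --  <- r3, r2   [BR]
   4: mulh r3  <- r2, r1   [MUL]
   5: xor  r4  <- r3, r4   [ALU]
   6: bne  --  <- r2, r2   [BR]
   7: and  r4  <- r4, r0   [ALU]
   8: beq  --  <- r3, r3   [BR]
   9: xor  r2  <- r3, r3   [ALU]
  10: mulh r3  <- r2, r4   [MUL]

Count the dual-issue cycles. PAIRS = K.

PAIRS = 3

0. blt @i0  | no-port BR/MEM
1. st @i1  | no-port MEM/BR
2. beq @i2  | no-port BR/BR
3. bne mulh @i3/i4  | 2-wide
4. xor bne @i5/i6  | 2-wide
5. and beq @i7/i8  | 2-wide
6. xor @i9  | RAW r2
7. mulh @i10  | tail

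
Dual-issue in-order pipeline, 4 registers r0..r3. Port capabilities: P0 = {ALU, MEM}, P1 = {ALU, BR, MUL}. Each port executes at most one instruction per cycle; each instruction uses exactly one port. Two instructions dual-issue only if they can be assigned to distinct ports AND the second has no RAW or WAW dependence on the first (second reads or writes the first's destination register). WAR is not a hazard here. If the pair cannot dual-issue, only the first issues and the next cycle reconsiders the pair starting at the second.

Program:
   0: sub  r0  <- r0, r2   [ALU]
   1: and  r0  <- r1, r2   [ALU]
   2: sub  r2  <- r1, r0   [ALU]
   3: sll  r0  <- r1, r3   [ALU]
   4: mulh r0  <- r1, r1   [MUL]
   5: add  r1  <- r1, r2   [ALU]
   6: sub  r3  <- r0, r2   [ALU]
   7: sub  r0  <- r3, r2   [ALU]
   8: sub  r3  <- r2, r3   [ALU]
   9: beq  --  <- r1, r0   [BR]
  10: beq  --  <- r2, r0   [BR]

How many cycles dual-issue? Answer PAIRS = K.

t=0 i0:sub ; WAW r0
t=1 i1:and ; RAW r0
t=2 i2&i3:sub;sll ; 2-wide
t=3 i4&i5:mulh;add ; 2-wide
t=4 i6:sub ; RAW r3
t=5 i7&i8:sub;sub ; 2-wide
t=6 i9:beq ; no-port BR/BR
t=7 i10:beq ; tail

PAIRS = 3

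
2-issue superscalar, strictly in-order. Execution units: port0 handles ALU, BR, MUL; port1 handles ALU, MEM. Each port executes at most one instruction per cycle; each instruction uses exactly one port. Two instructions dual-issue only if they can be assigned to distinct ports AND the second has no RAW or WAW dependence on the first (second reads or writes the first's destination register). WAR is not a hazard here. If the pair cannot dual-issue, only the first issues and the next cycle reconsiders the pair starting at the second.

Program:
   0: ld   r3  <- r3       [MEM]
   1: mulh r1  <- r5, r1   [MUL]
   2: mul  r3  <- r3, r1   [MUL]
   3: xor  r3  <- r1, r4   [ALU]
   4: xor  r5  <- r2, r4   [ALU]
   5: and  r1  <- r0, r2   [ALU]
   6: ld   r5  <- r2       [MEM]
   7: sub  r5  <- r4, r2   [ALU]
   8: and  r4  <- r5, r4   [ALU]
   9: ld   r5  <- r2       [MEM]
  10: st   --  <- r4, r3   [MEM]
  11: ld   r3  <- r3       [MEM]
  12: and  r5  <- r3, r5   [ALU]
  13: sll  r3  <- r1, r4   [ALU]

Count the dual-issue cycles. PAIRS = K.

PAIRS = 5

t=0 i0+i1:ld.MEM/mulh.MUL ; dual
t=1 i2:mul.MUL ; WAW r3
t=2 i3+i4:xor.ALU/xor.ALU ; dual
t=3 i5+i6:and.ALU/ld.MEM ; dual
t=4 i7:sub.ALU ; RAW r5
t=5 i8+i9:and.ALU/ld.MEM ; dual
t=6 i10:st.MEM ; no-port MEM/MEM
t=7 i11:ld.MEM ; RAW r3
t=8 i12+i13:and.ALU/sll.ALU ; dual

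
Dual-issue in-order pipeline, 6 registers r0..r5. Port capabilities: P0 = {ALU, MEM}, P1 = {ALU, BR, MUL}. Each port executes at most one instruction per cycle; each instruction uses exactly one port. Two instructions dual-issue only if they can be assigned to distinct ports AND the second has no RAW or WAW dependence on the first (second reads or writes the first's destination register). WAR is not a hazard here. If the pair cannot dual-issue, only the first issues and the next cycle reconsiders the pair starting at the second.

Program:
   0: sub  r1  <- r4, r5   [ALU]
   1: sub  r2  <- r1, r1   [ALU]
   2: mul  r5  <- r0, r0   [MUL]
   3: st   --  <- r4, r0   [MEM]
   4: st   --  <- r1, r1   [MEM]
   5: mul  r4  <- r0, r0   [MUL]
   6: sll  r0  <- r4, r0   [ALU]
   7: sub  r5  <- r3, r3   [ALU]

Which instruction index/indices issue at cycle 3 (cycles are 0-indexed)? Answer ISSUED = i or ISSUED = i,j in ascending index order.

ISSUED = 4,5

0. sub.ALU @i0  | RAW r1
1. sub.ALU/mul.MUL @i1/i2  | pair
2. st.MEM @i3  | no-port MEM/MEM
3. st.MEM/mul.MUL @i4/i5  | pair
4. sll.ALU/sub.ALU @i6/i7  | pair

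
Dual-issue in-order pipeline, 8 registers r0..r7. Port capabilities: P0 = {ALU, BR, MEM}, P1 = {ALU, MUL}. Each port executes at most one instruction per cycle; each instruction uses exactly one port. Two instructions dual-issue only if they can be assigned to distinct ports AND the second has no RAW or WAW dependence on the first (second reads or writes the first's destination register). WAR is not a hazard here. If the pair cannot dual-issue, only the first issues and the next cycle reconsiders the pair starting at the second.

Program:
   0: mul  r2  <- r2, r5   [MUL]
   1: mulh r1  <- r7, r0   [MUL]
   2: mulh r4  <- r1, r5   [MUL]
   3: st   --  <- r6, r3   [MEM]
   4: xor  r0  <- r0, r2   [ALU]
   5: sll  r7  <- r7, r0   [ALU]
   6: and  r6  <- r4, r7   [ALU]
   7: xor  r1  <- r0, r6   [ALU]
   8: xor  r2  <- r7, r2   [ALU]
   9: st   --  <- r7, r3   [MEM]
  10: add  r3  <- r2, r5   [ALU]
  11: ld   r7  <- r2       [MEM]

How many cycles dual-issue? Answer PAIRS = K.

[0] i0  mul.MUL  -- no-port MUL/MUL
[1] i1  mulh.MUL  -- no-port MUL/MUL
[2] i2&i3  mulh.MUL st.MEM  -- pair
[3] i4  xor.ALU  -- RAW r0
[4] i5  sll.ALU  -- RAW r7
[5] i6  and.ALU  -- RAW r6
[6] i7&i8  xor.ALU xor.ALU  -- pair
[7] i9&i10  st.MEM add.ALU  -- pair
[8] i11  ld.MEM  -- tail

PAIRS = 3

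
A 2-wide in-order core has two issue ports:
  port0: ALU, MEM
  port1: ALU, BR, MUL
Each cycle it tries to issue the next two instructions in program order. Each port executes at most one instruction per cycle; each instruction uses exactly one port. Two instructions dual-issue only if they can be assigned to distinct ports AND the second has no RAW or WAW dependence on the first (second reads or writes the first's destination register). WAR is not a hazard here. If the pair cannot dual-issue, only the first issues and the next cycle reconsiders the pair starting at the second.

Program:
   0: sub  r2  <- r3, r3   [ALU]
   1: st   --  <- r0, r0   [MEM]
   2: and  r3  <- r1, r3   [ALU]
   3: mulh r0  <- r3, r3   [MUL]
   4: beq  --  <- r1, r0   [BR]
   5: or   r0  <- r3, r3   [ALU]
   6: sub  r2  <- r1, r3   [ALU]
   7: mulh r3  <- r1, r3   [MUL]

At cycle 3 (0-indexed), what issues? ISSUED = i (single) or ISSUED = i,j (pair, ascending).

ISSUED = 4,5

t=0 i0+i1:sub.ALU+st.MEM ; 2-wide
t=1 i2:and.ALU ; RAW r3
t=2 i3:mulh.MUL ; no-port MUL/BR
t=3 i4+i5:beq.BR+or.ALU ; 2-wide
t=4 i6+i7:sub.ALU+mulh.MUL ; 2-wide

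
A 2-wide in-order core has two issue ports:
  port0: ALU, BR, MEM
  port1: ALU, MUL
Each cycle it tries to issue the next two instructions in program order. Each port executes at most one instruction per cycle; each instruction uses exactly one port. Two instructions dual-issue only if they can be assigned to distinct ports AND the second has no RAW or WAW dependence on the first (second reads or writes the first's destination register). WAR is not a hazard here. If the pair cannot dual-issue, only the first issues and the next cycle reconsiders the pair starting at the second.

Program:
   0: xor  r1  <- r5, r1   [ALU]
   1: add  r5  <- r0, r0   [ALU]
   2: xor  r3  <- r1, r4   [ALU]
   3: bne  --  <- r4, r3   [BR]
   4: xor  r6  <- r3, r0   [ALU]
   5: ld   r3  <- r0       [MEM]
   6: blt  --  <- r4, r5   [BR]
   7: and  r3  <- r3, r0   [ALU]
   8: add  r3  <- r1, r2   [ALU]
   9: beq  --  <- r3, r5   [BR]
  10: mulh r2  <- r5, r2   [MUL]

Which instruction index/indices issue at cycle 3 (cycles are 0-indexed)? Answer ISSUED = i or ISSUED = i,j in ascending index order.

0. xor/add @i0,i1  | dual
1. xor @i2  | RAW r3
2. bne/xor @i3,i4  | dual
3. ld @i5  | no-port MEM/BR
4. blt/and @i6,i7  | dual
5. add @i8  | RAW r3
6. beq/mulh @i9,i10  | dual

ISSUED = 5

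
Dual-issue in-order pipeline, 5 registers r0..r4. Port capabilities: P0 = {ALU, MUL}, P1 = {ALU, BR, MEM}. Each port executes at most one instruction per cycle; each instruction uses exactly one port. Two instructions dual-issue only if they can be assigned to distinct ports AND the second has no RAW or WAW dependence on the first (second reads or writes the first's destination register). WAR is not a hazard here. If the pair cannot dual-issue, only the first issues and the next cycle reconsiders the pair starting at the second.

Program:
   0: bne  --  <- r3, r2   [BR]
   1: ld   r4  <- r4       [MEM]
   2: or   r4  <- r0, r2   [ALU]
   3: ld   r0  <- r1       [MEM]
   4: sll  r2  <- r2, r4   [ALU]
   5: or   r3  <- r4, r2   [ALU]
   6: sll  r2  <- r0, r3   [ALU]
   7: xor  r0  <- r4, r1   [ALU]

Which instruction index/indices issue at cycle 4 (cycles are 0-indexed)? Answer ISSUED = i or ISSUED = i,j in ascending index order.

0. bne.BR @i0  | no-port BR/MEM
1. ld.MEM @i1  | WAW r4
2. or.ALU/ld.MEM @i2,i3  | 2-wide
3. sll.ALU @i4  | RAW r2
4. or.ALU @i5  | RAW r3
5. sll.ALU/xor.ALU @i6,i7  | 2-wide

ISSUED = 5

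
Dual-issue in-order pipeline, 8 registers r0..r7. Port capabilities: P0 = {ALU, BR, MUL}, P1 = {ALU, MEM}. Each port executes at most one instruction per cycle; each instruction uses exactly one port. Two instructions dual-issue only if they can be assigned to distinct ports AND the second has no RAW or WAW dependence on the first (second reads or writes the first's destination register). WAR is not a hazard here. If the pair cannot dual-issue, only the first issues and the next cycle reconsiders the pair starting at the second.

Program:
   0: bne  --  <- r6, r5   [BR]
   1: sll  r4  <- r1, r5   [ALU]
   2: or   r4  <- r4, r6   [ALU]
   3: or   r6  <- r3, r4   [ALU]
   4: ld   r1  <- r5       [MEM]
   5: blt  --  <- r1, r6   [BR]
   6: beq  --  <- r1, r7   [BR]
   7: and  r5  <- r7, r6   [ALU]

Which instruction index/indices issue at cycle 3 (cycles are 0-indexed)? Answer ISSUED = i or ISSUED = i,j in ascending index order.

  cy0 -> i0,i1 (bne.BR+sll.ALU) 2-wide
  cy1 -> i2 (or.ALU) RAW r4
  cy2 -> i3,i4 (or.ALU+ld.MEM) 2-wide
  cy3 -> i5 (blt.BR) no-port BR/BR
  cy4 -> i6,i7 (beq.BR+and.ALU) 2-wide

ISSUED = 5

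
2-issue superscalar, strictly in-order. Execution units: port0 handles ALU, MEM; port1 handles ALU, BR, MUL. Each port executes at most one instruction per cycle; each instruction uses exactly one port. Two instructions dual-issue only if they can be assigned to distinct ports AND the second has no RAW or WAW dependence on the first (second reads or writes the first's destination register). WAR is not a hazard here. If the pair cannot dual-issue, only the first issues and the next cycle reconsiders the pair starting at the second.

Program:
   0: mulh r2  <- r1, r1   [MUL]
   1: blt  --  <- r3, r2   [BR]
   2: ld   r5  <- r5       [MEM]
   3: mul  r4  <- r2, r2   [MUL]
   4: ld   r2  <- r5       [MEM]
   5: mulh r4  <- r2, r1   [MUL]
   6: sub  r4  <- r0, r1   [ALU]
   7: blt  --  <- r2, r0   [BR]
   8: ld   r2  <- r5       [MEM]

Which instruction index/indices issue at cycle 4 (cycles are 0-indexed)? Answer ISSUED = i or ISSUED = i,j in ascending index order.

#0 head=0: mulh i0 no-port MUL/BR
#1 head=1: blt;ld i1&i2 2-wide
#2 head=3: mul;ld i3&i4 2-wide
#3 head=5: mulh i5 WAW r4
#4 head=6: sub;blt i6&i7 2-wide
#5 head=8: ld i8 tail

ISSUED = 6,7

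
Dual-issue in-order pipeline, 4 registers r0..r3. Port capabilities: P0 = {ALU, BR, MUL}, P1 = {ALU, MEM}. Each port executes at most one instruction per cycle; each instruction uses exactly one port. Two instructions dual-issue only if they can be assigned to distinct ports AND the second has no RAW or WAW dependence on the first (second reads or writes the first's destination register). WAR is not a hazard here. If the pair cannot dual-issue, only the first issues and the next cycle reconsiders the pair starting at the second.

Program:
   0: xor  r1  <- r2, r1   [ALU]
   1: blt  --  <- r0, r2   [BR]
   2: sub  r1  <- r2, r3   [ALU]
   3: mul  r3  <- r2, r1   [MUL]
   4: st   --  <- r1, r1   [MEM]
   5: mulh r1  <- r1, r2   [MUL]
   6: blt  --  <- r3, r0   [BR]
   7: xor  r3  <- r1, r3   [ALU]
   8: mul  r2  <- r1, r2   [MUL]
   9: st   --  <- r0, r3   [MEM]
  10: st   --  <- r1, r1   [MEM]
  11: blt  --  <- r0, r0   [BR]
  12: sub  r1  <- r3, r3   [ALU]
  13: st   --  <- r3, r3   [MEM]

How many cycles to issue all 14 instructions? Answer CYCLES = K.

CYCLES = 8

  cy0 -> i0/i1 (xor+blt) dual
  cy1 -> i2 (sub) RAW r1
  cy2 -> i3/i4 (mul+st) dual
  cy3 -> i5 (mulh) no-port MUL/BR
  cy4 -> i6/i7 (blt+xor) dual
  cy5 -> i8/i9 (mul+st) dual
  cy6 -> i10/i11 (st+blt) dual
  cy7 -> i12/i13 (sub+st) dual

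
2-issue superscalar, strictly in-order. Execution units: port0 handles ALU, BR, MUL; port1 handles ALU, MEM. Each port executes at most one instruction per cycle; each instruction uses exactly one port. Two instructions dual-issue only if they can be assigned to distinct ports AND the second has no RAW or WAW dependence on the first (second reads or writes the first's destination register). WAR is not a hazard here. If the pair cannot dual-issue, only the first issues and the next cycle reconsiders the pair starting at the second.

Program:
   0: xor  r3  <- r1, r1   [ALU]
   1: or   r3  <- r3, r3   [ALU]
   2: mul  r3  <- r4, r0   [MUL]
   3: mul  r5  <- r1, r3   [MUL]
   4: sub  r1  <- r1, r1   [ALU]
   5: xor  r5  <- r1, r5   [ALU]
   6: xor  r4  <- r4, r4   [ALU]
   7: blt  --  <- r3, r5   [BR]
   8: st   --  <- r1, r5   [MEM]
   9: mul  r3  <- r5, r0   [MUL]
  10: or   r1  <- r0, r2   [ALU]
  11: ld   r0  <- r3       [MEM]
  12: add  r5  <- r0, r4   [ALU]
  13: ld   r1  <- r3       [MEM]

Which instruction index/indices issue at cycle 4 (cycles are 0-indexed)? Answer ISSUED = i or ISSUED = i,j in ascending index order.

ISSUED = 5,6

[0] i0  xor.ALU  -- RAW+WAW r3
[1] i1  or.ALU  -- WAW r3
[2] i2  mul.MUL  -- no-port MUL/MUL
[3] i3,i4  mul.MUL+sub.ALU  -- dual
[4] i5,i6  xor.ALU+xor.ALU  -- dual
[5] i7,i8  blt.BR+st.MEM  -- dual
[6] i9,i10  mul.MUL+or.ALU  -- dual
[7] i11  ld.MEM  -- RAW r0
[8] i12,i13  add.ALU+ld.MEM  -- dual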